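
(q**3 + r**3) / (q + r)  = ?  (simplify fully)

Factor as (a+b)(a**2-ab+b**2) with a=r, b=q.

q**2 - q*r + r**2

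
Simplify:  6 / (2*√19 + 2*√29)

Multiply numerator and denominator by -2*√19 + 2*√29.
Denominator becomes 40; numerator becomes -12*√19 + 12*√29.

(-3*√19 + 3*√29)/10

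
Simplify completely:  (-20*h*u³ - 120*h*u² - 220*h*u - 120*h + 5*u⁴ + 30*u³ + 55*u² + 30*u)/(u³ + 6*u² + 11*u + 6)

-20*h + 5*u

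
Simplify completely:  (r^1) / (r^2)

Quotient: (r^-1)

1/r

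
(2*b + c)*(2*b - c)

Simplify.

Product of conjugates: (P+Q)(P-Q) = P^2 - Q^2.

4*b^2 - c^2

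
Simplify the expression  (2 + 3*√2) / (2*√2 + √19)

Multiply numerator and denominator by -√19 + 2*√2.
Denominator becomes -11; numerator becomes -3*√38 - 2*√19 + 4*√2 + 12.

(-12 - 4*√2 + 2*√19 + 3*√38)/11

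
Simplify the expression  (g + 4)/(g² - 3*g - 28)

Factor: g² - 3*g - 28 = (g + 4)·(g - 7)
Cancel the common factor (g + 4).

1/(g - 7)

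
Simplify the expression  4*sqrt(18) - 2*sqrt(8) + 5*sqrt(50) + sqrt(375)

4*sqrt(18) = 12*sqrt(2); 2*sqrt(8) = 4*sqrt(2); 5*sqrt(50) = 25*sqrt(2); sqrt(375) = 5*sqrt(15)

5*sqrt(15) + 33*sqrt(2)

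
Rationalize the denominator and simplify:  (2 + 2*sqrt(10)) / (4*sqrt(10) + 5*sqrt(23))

Multiply numerator and denominator by -5*sqrt(23) + 4*sqrt(10).
Denominator becomes -415; numerator becomes -10*sqrt(230) - 10*sqrt(23) + 8*sqrt(10) + 80.

(-80 - 8*sqrt(10) + 10*sqrt(23) + 10*sqrt(230))/415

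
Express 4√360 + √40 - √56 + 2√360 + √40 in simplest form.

-2*√14 + 40*√10

4√360 = 24*√10; √40 = 2*√10; √56 = 2*√14; 2√360 = 12*√10; √40 = 2*√10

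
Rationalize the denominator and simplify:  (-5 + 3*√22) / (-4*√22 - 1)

(-269 + 23*√22)/351

Multiply numerator and denominator by -1 + 4*√22.
Denominator becomes -351; numerator becomes -23*√22 + 269.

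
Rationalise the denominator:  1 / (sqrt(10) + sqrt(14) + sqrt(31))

(-4*sqrt(1085) - 7*sqrt(31) + 27*sqrt(14) + 35*sqrt(10))/511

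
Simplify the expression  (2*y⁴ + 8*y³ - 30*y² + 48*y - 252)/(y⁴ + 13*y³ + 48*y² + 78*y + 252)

Factor: 2*y⁴ + 8*y³ - 30*y² + 48*y - 252 = 2·(y + 7)·(y² + 6)·(y - 3);  y⁴ + 13*y³ + 48*y² + 78*y + 252 = (y² + 6)·(y + 7)·(y + 6)
Cancel the common factors (y² + 6), (y + 7).

(2*y - 6)/(y + 6)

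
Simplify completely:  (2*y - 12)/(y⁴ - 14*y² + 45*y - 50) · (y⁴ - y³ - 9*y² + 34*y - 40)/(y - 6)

Factor: 2*y - 12 = 2·(y - 6);  y⁴ - 14*y² + 45*y - 50 = (y - 2)·(y + 5)·(y² - 3*y + 5);  y⁴ - y³ - 9*y² + 34*y - 40 = (y - 2)·(y + 4)·(y² - 3*y + 5)
Cancel the common factors (y² - 3*y + 5), (y - 2), (y - 6).

(2*y + 8)/(y + 5)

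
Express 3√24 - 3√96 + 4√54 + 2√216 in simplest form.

18*√6

3√24 = 6*√6; 3√96 = 12*√6; 4√54 = 12*√6; 2√216 = 12*√6
Combine: (6 - 12 + 12 + 12)·√6 = 18*√6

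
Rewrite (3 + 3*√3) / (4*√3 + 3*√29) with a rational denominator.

(-12 - 4*√3 + 3*√29 + 3*√87)/71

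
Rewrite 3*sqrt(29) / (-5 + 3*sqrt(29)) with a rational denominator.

Multiply numerator and denominator by -3*sqrt(29) - 5.
Denominator becomes -236; numerator becomes -261 - 15*sqrt(29).

(15*sqrt(29) + 261)/236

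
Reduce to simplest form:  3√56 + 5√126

21*√14

3√56 = 6*√14; 5√126 = 15*√14
Combine: (6 + 15)·√14 = 21*√14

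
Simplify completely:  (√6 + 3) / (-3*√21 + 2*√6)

(-3*√21 - 3*√14 - 2*√6 - 4)/55

Multiply numerator and denominator by 2*√6 + 3*√21.
Denominator becomes -165; numerator becomes 12 + 6*√6 + 9*√14 + 9*√21.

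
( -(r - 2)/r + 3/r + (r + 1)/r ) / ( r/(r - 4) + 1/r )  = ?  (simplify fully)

(6*r - 24)/(r^2 + r - 4)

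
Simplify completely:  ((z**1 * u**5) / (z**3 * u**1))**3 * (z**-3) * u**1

u**13/z**9

Inside the bracket: (z**-2) * u**4
Raise to the power 3: (z**-6) * u**12
Multiply by (z**-3) * u**1: add exponents.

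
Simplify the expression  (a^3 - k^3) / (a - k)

a^2 + a*k + k^2

Factor as (a-b)(a^2+ab+b^2) with a=a, b=k.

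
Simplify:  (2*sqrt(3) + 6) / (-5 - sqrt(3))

Multiply numerator and denominator by -5 + sqrt(3).
Denominator becomes 22; numerator becomes -24 - 4*sqrt(3).

(-12 - 2*sqrt(3))/11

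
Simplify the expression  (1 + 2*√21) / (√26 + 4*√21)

(-2*√546 - √26 + 4*√21 + 168)/310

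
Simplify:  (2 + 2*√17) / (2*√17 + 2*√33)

(-17 - √17 + √33 + √561)/16

Multiply numerator and denominator by -2*√33 + 2*√17.
Denominator becomes -64; numerator becomes -4*√561 - 4*√33 + 4*√17 + 68.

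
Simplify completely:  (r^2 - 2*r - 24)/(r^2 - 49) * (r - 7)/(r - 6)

Factor: r^2 - 2*r - 24 = (r - 6)*(r + 4);  r^2 - 49 = (r + 7)*(r - 7)
Cancel the common factors (r - 6), (r - 7).

(r + 4)/(r + 7)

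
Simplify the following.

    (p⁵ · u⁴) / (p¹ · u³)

p⁴*u

Quotient: p⁴ · u¹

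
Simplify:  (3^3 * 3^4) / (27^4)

3^(-5)

3^3 = 3^3; 3^4 = 3^4; 27^4 = 3^12
Combine exponents: 3^(-5)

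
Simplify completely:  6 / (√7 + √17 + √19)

(-12*√2261 + 30*√19 + 54*√17 + 174*√7)/451

Group as (√7 + √17) + √19; multiply by (√7 + √17) - √19, then rationalise the remaining surd.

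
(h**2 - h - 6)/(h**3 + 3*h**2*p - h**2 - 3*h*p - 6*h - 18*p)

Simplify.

Factor: h**2 - h - 6 = (h + 2)*(h - 3);  h**3 + 3*h**2*p - h**2 - 3*h*p - 6*h - 18*p = (h + 2)*(h - 3)*(h + 3*p)
Cancel the common factors (h + 2), (h - 3).

1/(h + 3*p)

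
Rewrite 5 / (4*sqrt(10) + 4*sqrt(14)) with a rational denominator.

Multiply numerator and denominator by -4*sqrt(14) + 4*sqrt(10).
Denominator becomes -64; numerator becomes -20*sqrt(14) + 20*sqrt(10).

(-5*sqrt(10) + 5*sqrt(14))/16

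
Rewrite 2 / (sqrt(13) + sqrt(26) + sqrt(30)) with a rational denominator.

(-104*sqrt(15) + 18*sqrt(30) + 34*sqrt(26) + 86*sqrt(13))/1271

Group as (sqrt(13) + sqrt(26)) + sqrt(30); multiply by (sqrt(13) + sqrt(26)) - sqrt(30), then rationalise the remaining surd.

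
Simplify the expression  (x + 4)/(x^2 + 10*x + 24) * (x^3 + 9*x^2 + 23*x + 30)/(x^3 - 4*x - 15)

1/(x - 3)

Factor: x^2 + 10*x + 24 = (x + 6)*(x + 4);  x^3 + 9*x^2 + 23*x + 30 = (x^2 + 3*x + 5)*(x + 6);  x^3 - 4*x - 15 = (x - 3)*(x^2 + 3*x + 5)
Cancel the common factors (x^2 + 3*x + 5), (x + 6), (x + 4).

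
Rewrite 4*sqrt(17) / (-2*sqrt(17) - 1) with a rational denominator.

Multiply numerator and denominator by -1 + 2*sqrt(17).
Denominator becomes -67; numerator becomes -4*sqrt(17) + 136.

(-136 + 4*sqrt(17))/67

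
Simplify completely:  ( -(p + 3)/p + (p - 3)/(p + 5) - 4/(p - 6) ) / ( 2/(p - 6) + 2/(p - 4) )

Numerator: -(p + 3)/p + (p - 3)/(p + 5) - 4/(p - 6) = (-15*p² + 31*p + 90)/(p³ - p² - 30*p)
Denominator: 2/(p - 6) + 2/(p - 4) = (4*p - 20)/(p² - 10*p + 24)
Divide: ((-15*p² + 31*p + 90)/(p³ - p² - 30*p)) · ((p² - 10*p + 24)/(4*p - 20)) = (-15*p³ + 91*p² - 34*p - 360)/(4*p³ - 100*p)

(-15*p³ + 91*p² - 34*p - 360)/(4*p³ - 100*p)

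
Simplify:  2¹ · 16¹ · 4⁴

2¹ = 2^1; 16¹ = 2^4; 4⁴ = 2^8
Combine exponents: 2^13

2^13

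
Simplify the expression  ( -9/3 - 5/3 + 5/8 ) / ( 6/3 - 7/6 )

Numerator: -9/3 - 5/3 + 5/8 = -97/24
Denominator: 6/3 - 7/6 = 5/6
Divide: (-97/24) · (6/5) = -97/20

-97/20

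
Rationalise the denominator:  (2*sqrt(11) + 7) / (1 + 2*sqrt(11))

Multiply numerator and denominator by -2*sqrt(11) + 1.
Denominator becomes -43; numerator becomes -12*sqrt(11) - 37.

(37 + 12*sqrt(11))/43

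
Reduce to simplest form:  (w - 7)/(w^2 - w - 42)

Factor: w^2 - w - 42 = (w - 7)*(w + 6)
Cancel the common factor (w - 7).

1/(w + 6)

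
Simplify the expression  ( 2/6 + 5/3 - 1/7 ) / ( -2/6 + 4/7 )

Numerator: 2/6 + 5/3 - 1/7 = 13/7
Denominator: -2/6 + 4/7 = 5/21
Divide: (13/7) · (21/5) = 39/5

39/5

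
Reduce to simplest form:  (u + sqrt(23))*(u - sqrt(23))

u^2 - 23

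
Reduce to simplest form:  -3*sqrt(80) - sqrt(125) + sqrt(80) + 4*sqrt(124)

-13*sqrt(5) + 8*sqrt(31)

3*sqrt(80) = 12*sqrt(5); sqrt(125) = 5*sqrt(5); sqrt(80) = 4*sqrt(5); 4*sqrt(124) = 8*sqrt(31)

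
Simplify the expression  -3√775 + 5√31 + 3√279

3√775 = 15*√31; 5√31 = 5*√31; 3√279 = 9*√31
Combine: (-15 + 5 + 9)·√31 = -√31

-√31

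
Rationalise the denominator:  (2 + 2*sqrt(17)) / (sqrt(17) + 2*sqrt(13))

Multiply numerator and denominator by -2*sqrt(13) + sqrt(17).
Denominator becomes -35; numerator becomes -4*sqrt(221) - 4*sqrt(13) + 2*sqrt(17) + 34.

(-34 - 2*sqrt(17) + 4*sqrt(13) + 4*sqrt(221))/35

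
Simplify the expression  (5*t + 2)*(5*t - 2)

25*t^2 - 4

Difference of squares with P = 5*t, Q = 2.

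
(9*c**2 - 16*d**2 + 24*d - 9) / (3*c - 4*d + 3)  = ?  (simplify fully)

Difference of squares: factor out (3*c - 4*d + 3).

3*c + 4*d - 3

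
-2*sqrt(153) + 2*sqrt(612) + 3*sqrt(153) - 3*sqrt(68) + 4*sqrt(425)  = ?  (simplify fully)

2*sqrt(153) = 6*sqrt(17); 2*sqrt(612) = 12*sqrt(17); 3*sqrt(153) = 9*sqrt(17); 3*sqrt(68) = 6*sqrt(17); 4*sqrt(425) = 20*sqrt(17)
Combine: (-6 + 12 + 9 - 6 + 20)·sqrt(17) = 29*sqrt(17)

29*sqrt(17)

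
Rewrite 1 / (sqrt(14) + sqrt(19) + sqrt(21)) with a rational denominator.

Group as (sqrt(14) + sqrt(19)) + sqrt(21); multiply by (sqrt(14) + sqrt(19)) - sqrt(21), then rationalise the remaining surd.

(-7*sqrt(114) + 6*sqrt(21) + 8*sqrt(19) + 13*sqrt(14))/460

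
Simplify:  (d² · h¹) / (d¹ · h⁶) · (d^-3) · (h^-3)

1/(d²*h⁸)

Quotient: d¹ · (h^-5)
Multiply by (d^-3) · (h^-3): add exponents.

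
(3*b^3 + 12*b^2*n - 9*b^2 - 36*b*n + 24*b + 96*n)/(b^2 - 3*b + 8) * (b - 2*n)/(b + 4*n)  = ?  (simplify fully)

Factor: 3*b^3 + 12*b^2*n - 9*b^2 - 36*b*n + 24*b + 96*n = 3*(b + 4*n)*(b^2 - 3*b + 8)
Cancel the common factors (b^2 - 3*b + 8), (b + 4*n).

3*b - 6*n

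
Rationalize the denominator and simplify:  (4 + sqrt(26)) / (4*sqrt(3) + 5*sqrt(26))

(-2*sqrt(78) - 8*sqrt(3) + 10*sqrt(26) + 65)/301

Multiply numerator and denominator by -4*sqrt(3) + 5*sqrt(26).
Denominator becomes 602; numerator becomes -4*sqrt(78) - 16*sqrt(3) + 20*sqrt(26) + 130.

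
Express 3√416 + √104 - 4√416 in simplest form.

-2*√26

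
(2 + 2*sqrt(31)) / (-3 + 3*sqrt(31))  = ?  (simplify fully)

(2*sqrt(31) + 32)/45

Multiply numerator and denominator by -3*sqrt(31) - 3.
Denominator becomes -270; numerator becomes -192 - 12*sqrt(31).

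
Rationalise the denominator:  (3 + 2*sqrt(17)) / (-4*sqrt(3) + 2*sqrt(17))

(6*sqrt(3) + 3*sqrt(17) + 4*sqrt(51) + 34)/10

Multiply numerator and denominator by 4*sqrt(3) + 2*sqrt(17).
Denominator becomes 20; numerator becomes 12*sqrt(3) + 6*sqrt(17) + 8*sqrt(51) + 68.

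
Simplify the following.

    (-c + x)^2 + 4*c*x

(c + x)^2

After expansion: c^2 + 2*c*x + x^2 — a perfect-square trinomial.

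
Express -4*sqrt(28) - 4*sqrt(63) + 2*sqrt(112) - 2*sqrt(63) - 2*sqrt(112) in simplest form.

-26*sqrt(7)

4*sqrt(28) = 8*sqrt(7); 4*sqrt(63) = 12*sqrt(7); 2*sqrt(112) = 8*sqrt(7); 2*sqrt(63) = 6*sqrt(7); 2*sqrt(112) = 8*sqrt(7)
Combine: (-8 - 12 + 8 - 6 - 8)·sqrt(7) = -26*sqrt(7)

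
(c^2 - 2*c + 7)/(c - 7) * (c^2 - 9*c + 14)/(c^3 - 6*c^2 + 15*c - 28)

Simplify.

Factor: c^2 - 9*c + 14 = (c - 2)*(c - 7);  c^3 - 6*c^2 + 15*c - 28 = (c - 4)*(c^2 - 2*c + 7)
Cancel the common factors (c^2 - 2*c + 7), (c - 7).

(c - 2)/(c - 4)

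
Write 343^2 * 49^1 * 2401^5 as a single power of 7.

7^28

343^2 = 7^6; 49^1 = 7^2; 2401^5 = 7^20
Combine exponents: 7^28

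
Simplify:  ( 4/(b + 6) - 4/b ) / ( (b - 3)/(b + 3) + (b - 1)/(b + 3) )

Numerator: 4/(b + 6) - 4/b = -24/(b² + 6*b)
Denominator: (b - 3)/(b + 3) + (b - 1)/(b + 3) = (2*b - 4)/(b + 3)
Divide: (-24/(b² + 6*b)) · ((b + 3)/(2*b - 4)) = (-12*b - 36)/(b³ + 4*b² - 12*b)

(-12*b - 36)/(b³ + 4*b² - 12*b)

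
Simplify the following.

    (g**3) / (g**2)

Quotient: g**1

g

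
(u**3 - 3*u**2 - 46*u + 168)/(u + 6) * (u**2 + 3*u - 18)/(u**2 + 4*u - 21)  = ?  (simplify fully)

Factor: u**3 - 3*u**2 - 46*u + 168 = (u - 4)*(u + 7)*(u - 6);  u**2 + 3*u - 18 = (u - 3)*(u + 6);  u**2 + 4*u - 21 = (u - 3)*(u + 7)
Cancel the common factors (u - 3), (u + 7), (u + 6).

u**2 - 10*u + 24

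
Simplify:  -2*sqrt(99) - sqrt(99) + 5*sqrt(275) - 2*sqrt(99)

10*sqrt(11)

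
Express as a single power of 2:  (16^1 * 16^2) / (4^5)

16^1 = 2^4; 16^2 = 2^8; 4^5 = 2^10
Combine exponents: 2^2

2^2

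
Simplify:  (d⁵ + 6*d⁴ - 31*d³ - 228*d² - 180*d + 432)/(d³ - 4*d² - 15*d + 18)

d² + 10*d + 24

Factor: d⁵ + 6*d⁴ - 31*d³ - 228*d² - 180*d + 432 = (d - 1)·(d + 6)·(d + 4)·(d - 6)·(d + 3);  d³ - 4*d² - 15*d + 18 = (d - 6)·(d + 3)·(d - 1)
Cancel the common factors (d - 6), (d + 3), (d - 1).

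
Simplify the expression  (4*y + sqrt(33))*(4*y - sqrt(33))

Product of conjugates: (P+Q)(P-Q) = P^2 - Q^2.

16*y^2 - 33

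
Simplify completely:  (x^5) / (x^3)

x^2

Quotient: x^2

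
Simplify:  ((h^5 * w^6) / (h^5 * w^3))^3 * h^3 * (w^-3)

Inside the bracket: w^3
Raise to the power 3: w^9
Multiply by h^3 * (w^-3): add exponents.

h^3*w^6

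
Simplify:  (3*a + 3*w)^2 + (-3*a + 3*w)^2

Only the even-power cross terms survive.

18*a^2 + 18*w^2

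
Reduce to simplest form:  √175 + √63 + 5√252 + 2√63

√175 = 5*√7; √63 = 3*√7; 5√252 = 30*√7; 2√63 = 6*√7
Combine: (5 + 3 + 30 + 6)·√7 = 44*√7

44*√7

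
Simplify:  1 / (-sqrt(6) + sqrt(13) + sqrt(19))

Group as (sqrt(13) + sqrt(19)) - sqrt(6); multiply by (sqrt(13) + sqrt(19)) + sqrt(6), then rationalise the remaining surd.

(-13*sqrt(6) + 6*sqrt(13) + sqrt(1482))/156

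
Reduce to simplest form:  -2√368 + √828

2√368 = 8*√23; √828 = 6*√23
Combine: (-8 + 6)·√23 = -2*√23

-2*√23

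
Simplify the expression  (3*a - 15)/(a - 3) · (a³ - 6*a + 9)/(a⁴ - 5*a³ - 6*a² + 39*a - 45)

3/(a - 3)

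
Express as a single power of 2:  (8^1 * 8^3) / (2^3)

8^1 = 2^3; 8^3 = 2^9; 2^3 = 2^3
Combine exponents: 2^9

2^9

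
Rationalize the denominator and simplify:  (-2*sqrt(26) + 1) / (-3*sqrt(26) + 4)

Multiply numerator and denominator by 4 + 3*sqrt(26).
Denominator becomes -218; numerator becomes -152 - 5*sqrt(26).

(5*sqrt(26) + 152)/218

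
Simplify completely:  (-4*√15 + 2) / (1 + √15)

Multiply numerator and denominator by -√15 + 1.
Denominator becomes -14; numerator becomes -6*√15 + 62.

(-31 + 3*√15)/7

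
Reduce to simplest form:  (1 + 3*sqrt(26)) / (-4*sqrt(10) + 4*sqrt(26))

Multiply numerator and denominator by 4*sqrt(10) + 4*sqrt(26).
Denominator becomes 256; numerator becomes 4*sqrt(10) + 4*sqrt(26) + 24*sqrt(65) + 312.

(sqrt(10) + sqrt(26) + 6*sqrt(65) + 78)/64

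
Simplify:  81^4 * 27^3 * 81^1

81^4 = 3^16; 27^3 = 3^9; 81^1 = 3^4
Combine exponents: 3^29

3^29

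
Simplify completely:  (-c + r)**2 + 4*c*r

Expanding gives c**2 + 2*c*r + r**2, a perfect square.

(c + r)**2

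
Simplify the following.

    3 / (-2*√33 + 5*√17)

Multiply numerator and denominator by 2*√33 + 5*√17.
Denominator becomes 293; numerator becomes 6*√33 + 15*√17.

(6*√33 + 15*√17)/293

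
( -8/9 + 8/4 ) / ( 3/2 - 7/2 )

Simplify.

Numerator: -8/9 + 8/4 = 10/9
Denominator: 3/2 - 7/2 = -2
Divide: (10/9) · (-1/2) = -5/9

-5/9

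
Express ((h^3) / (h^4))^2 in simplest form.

h^(-2)

Inside the bracket: (h^-1)
Raise to the power 2: (h^-2)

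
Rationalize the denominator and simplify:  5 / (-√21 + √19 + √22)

(-50*√21 + 45*√22 + 60*√19 + 5*√8778)/636

Group as (√19 + √22) - √21; multiply by (√19 + √22) + √21, then rationalise the remaining surd.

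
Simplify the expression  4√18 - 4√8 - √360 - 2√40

-10*√10 + 4*√2

4√18 = 12*√2; 4√8 = 8*√2; √360 = 6*√10; 2√40 = 4*√10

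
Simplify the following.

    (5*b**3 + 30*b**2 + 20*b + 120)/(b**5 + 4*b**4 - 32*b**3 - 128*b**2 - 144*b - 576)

Factor: 5*b**3 + 30*b**2 + 20*b + 120 = 5*(b + 6)*(b**2 + 4);  b**5 + 4*b**4 - 32*b**3 - 128*b**2 - 144*b - 576 = (b - 6)*(b + 4)*(b**2 + 4)*(b + 6)
Cancel the common factors (b**2 + 4), (b + 6).

5/(b**2 - 2*b - 24)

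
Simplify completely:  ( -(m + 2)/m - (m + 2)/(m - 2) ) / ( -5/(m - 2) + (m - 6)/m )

Numerator: -(m + 2)/m - (m + 2)/(m - 2) = (-2*m² - 2*m + 4)/(m² - 2*m)
Denominator: -5/(m - 2) + (m - 6)/m = (m² - 13*m + 12)/(m² - 2*m)
Divide: ((-2*m² - 2*m + 4)/(m² - 2*m)) · ((m² - 2*m)/(m² - 13*m + 12)) = (-2*m - 4)/(m - 12)

(-2*m - 4)/(m - 12)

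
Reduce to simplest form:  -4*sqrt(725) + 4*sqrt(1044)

4*sqrt(725) = 20*sqrt(29); 4*sqrt(1044) = 24*sqrt(29)
Combine: (-20 + 24)·sqrt(29) = 4*sqrt(29)

4*sqrt(29)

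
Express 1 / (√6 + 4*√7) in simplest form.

Multiply numerator and denominator by -√6 + 4*√7.
Denominator becomes 106; numerator becomes -√6 + 4*√7.

(-√6 + 4*√7)/106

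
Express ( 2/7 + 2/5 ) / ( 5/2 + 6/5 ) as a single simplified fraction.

48/259

Numerator: 2/7 + 2/5 = 24/35
Denominator: 5/2 + 6/5 = 37/10
Divide: (24/35) · (10/37) = 48/259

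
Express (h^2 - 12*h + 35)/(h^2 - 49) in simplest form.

Factor: h^2 - 12*h + 35 = (h - 5)*(h - 7);  h^2 - 49 = (h + 7)*(h - 7)
Cancel the common factor (h - 7).

(h - 5)/(h + 7)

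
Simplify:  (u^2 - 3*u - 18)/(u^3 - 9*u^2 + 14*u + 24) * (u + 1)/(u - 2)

Factor: u^2 - 3*u - 18 = (u + 3)*(u - 6);  u^3 - 9*u^2 + 14*u + 24 = (u - 6)*(u - 4)*(u + 1)
Cancel the common factors (u + 1), (u - 6).

(u + 3)/(u^2 - 6*u + 8)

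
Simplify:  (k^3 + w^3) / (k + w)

k^2 - k*w + w^2

k^3 + w^3 = (k + w)(k^2 - k*w + w^2).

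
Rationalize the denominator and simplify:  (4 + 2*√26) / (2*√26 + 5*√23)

(-104 - 8*√26 + 20*√23 + 10*√598)/471

Multiply numerator and denominator by -5*√23 + 2*√26.
Denominator becomes -471; numerator becomes -10*√598 - 20*√23 + 8*√26 + 104.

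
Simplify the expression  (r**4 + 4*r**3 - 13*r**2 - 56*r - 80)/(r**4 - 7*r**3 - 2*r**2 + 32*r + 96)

Factor: r**4 + 4*r**3 - 13*r**2 - 56*r - 80 = (r + 5)*(r**2 + 3*r + 4)*(r - 4);  r**4 - 7*r**3 - 2*r**2 + 32*r + 96 = (r - 6)*(r - 4)*(r**2 + 3*r + 4)
Cancel the common factors (r**2 + 3*r + 4), (r - 4).

(r + 5)/(r - 6)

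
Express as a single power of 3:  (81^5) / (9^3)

81^5 = 3^20; 9^3 = 3^6
Combine exponents: 3^14

3^14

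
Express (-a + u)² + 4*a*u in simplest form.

(a + u)²

Expanding gives a² + 2*a*u + u², a perfect square.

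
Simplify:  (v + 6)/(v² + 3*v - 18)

1/(v - 3)

Factor: v² + 3*v - 18 = (v + 6)·(v - 3)
Cancel the common factor (v + 6).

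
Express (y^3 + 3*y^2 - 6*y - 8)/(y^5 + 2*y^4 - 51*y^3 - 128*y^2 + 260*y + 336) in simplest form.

Factor: y^3 + 3*y^2 - 6*y - 8 = (y - 2)*(y + 4)*(y + 1);  y^5 + 2*y^4 - 51*y^3 - 128*y^2 + 260*y + 336 = (y - 7)*(y + 4)*(y + 6)*(y + 1)*(y - 2)
Cancel the common factors (y + 4), (y + 1), (y - 2).

1/(y^2 - y - 42)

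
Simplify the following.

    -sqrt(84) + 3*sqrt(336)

10*sqrt(21)

sqrt(84) = 2*sqrt(21); 3*sqrt(336) = 12*sqrt(21)
Combine: (-2 + 12)·sqrt(21) = 10*sqrt(21)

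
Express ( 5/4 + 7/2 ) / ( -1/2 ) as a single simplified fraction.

-19/2

Numerator: 5/4 + 7/2 = 19/4
Denominator: -1/2 = -1/2
Divide: (19/4) · (-2) = -19/2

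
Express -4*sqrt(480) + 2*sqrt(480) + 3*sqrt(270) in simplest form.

sqrt(30)

4*sqrt(480) = 16*sqrt(30); 2*sqrt(480) = 8*sqrt(30); 3*sqrt(270) = 9*sqrt(30)
Combine: (-16 + 8 + 9)·sqrt(30) = sqrt(30)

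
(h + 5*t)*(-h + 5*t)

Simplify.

Product of conjugates: (P+Q)(P-Q) = P^2 - Q^2.

-h^2 + 25*t^2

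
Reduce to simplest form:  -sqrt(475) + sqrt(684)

sqrt(475) = 5*sqrt(19); sqrt(684) = 6*sqrt(19)
Combine: (-5 + 6)·sqrt(19) = sqrt(19)

sqrt(19)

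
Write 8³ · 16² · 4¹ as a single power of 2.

2^19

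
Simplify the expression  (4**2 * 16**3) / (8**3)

4**2 = 2**4; 16**3 = 2**12; 8**3 = 2**9
Combine exponents: 2**7

2**7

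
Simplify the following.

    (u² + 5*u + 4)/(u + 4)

Factor: u² + 5*u + 4 = (u + 4)·(u + 1)
Cancel the common factor (u + 4).

u + 1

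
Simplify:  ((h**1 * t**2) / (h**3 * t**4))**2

Inside the bracket: (h**-2) * (t**-2)
Raise to the power 2: (h**-4) * (t**-4)

1/(h**4*t**4)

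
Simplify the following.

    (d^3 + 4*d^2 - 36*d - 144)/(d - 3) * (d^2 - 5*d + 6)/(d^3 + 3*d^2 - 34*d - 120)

Factor: d^3 + 4*d^2 - 36*d - 144 = (d + 6)*(d + 4)*(d - 6);  d^2 - 5*d + 6 = (d - 3)*(d - 2);  d^3 + 3*d^2 - 34*d - 120 = (d - 6)*(d + 4)*(d + 5)
Cancel the common factors (d - 3), (d + 4), (d - 6).

(d^2 + 4*d - 12)/(d + 5)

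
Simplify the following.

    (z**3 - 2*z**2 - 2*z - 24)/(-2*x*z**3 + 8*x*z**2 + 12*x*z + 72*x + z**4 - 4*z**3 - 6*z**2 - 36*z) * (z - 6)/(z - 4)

Factor: z**3 - 2*z**2 - 2*z - 24 = (z**2 + 2*z + 6)*(z - 4);  -2*x*z**3 + 8*x*z**2 + 12*x*z + 72*x + z**4 - 4*z**3 - 6*z**2 - 36*z = (z - 6)*(-2*x + z)*(z**2 + 2*z + 6)
Cancel the common factors (z**2 + 2*z + 6), (z - 6), (z - 4).

-1/(2*x - z)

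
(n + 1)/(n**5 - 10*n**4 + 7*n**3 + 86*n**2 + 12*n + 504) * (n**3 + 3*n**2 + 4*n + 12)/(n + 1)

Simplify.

Factor: n**5 - 10*n**4 + 7*n**3 + 86*n**2 + 12*n + 504 = (n - 6)*(n - 7)*(n + 3)*(n**2 + 4);  n**3 + 3*n**2 + 4*n + 12 = (n + 3)*(n**2 + 4)
Cancel the common factors (n**2 + 4), (n + 1), (n + 3).

1/(n**2 - 13*n + 42)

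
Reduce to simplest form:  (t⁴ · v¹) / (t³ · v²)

Quotient: t¹ · (v^-1)

t/v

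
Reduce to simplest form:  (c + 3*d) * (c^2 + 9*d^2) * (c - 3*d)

c^4 - 81*d^4

Pair the conjugate factors: (c+(3*d))(c-(3*d)) = c^2 - 9*d^2, then repeat with the next factor.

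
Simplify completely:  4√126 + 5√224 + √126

4√126 = 12*√14; 5√224 = 20*√14; √126 = 3*√14
Combine: (12 + 20 + 3)·√14 = 35*√14

35*√14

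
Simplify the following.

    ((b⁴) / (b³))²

b²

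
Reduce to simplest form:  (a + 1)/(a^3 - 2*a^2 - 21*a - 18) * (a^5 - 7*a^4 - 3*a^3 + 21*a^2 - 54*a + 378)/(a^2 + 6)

Factor: a^3 - 2*a^2 - 21*a - 18 = (a + 3)*(a - 6)*(a + 1);  a^5 - 7*a^4 - 3*a^3 + 21*a^2 - 54*a + 378 = (a^2 + 6)*(a + 3)*(a - 7)*(a - 3)
Cancel the common factors (a^2 + 6), (a + 3), (a + 1).

(a^2 - 10*a + 21)/(a - 6)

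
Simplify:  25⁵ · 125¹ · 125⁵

5^28

25⁵ = 5^10; 125¹ = 5^3; 125⁵ = 5^15
Combine exponents: 5^28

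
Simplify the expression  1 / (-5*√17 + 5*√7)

Multiply numerator and denominator by 5*√7 + 5*√17.
Denominator becomes -250; numerator becomes 5*√7 + 5*√17.

(-√17 - √7)/50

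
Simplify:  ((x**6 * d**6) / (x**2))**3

d**18*x**12

Inside the bracket: x**4 * d**6
Raise to the power 3: x**12 * d**18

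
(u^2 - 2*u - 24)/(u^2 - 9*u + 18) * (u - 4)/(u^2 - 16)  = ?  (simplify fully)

1/(u - 3)

Factor: u^2 - 2*u - 24 = (u - 6)*(u + 4);  u^2 - 9*u + 18 = (u - 3)*(u - 6);  u^2 - 16 = (u + 4)*(u - 4)
Cancel the common factors (u + 4), (u - 4), (u - 6).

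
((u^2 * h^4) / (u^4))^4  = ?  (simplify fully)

h^16/u^8

Inside the bracket: (u^-2) * h^4
Raise to the power 4: (u^-8) * h^16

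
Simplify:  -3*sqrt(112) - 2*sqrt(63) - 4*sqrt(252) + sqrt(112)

3*sqrt(112) = 12*sqrt(7); 2*sqrt(63) = 6*sqrt(7); 4*sqrt(252) = 24*sqrt(7); sqrt(112) = 4*sqrt(7)
Combine: (-12 - 6 - 24 + 4)·sqrt(7) = -38*sqrt(7)

-38*sqrt(7)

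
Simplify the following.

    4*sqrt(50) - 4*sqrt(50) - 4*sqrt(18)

4*sqrt(50) = 20*sqrt(2); 4*sqrt(50) = 20*sqrt(2); 4*sqrt(18) = 12*sqrt(2)
Combine: (20 - 20 - 12)·sqrt(2) = -12*sqrt(2)

-12*sqrt(2)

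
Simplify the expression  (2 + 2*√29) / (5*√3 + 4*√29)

Multiply numerator and denominator by -5*√3 + 4*√29.
Denominator becomes 389; numerator becomes -10*√87 - 10*√3 + 8*√29 + 232.

(-10*√87 - 10*√3 + 8*√29 + 232)/389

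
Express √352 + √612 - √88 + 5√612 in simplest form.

√352 = 4*√22; √612 = 6*√17; √88 = 2*√22; 5√612 = 30*√17

2*√22 + 36*√17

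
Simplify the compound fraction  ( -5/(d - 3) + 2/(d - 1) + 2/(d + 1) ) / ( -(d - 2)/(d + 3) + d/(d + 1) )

Numerator: -5/(d - 3) + 2/(d - 1) + 2/(d + 1) = (-d^2 - 12*d + 5)/(d^3 - 3*d^2 - d + 3)
Denominator: -(d - 2)/(d + 3) + d/(d + 1) = (4*d + 2)/(d^2 + 4*d + 3)
Divide: ((-d^2 - 12*d + 5)/(d^3 - 3*d^2 - d + 3)) · ((d^2 + 4*d + 3)/(4*d + 2)) = (-d^3 - 15*d^2 - 31*d + 15)/(4*d^3 - 14*d^2 + 4*d + 6)

(-d^3 - 15*d^2 - 31*d + 15)/(4*d^3 - 14*d^2 + 4*d + 6)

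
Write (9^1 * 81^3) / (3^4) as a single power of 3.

9^1 = 3^2; 81^3 = 3^12; 3^4 = 3^4
Combine exponents: 3^10

3^10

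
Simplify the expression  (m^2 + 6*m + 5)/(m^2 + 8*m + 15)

(m + 1)/(m + 3)

Factor: m^2 + 6*m + 5 = (m + 5)*(m + 1);  m^2 + 8*m + 15 = (m + 5)*(m + 3)
Cancel the common factor (m + 5).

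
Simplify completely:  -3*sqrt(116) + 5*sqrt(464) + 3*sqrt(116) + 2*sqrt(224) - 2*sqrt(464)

8*sqrt(14) + 12*sqrt(29)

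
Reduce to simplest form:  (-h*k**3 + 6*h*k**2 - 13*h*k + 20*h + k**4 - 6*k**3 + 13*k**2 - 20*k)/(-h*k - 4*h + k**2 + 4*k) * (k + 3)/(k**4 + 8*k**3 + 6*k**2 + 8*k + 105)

(k - 4)/(k**2 + 11*k + 28)

Factor: -h*k**3 + 6*h*k**2 - 13*h*k + 20*h + k**4 - 6*k**3 + 13*k**2 - 20*k = (-h + k)*(k**2 - 2*k + 5)*(k - 4);  -h*k - 4*h + k**2 + 4*k = (k + 4)*(-h + k);  k**4 + 8*k**3 + 6*k**2 + 8*k + 105 = (k + 7)*(k + 3)*(k**2 - 2*k + 5)
Cancel the common factors (k**2 - 2*k + 5), (k + 3), (-h + k).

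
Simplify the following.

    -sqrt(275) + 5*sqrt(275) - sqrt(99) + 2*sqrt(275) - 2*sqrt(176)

19*sqrt(11)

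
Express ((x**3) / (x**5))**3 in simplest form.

x**(-6)

Inside the bracket: (x**-2)
Raise to the power 3: (x**-6)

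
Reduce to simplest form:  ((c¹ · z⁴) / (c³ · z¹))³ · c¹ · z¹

z^10/c⁵

Inside the bracket: (c^-2) · z³
Raise to the power 3: (c^-6) · z⁹
Multiply by c¹ · z¹: add exponents.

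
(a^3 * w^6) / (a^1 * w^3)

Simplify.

a^2*w^3

Quotient: a^2 * w^3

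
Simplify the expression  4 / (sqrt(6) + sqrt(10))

-sqrt(6) + sqrt(10)

Multiply numerator and denominator by -sqrt(6) + sqrt(10).
Denominator becomes 4; numerator becomes -4*sqrt(6) + 4*sqrt(10).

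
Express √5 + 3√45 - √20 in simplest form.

8*√5

√5 = √5; 3√45 = 9*√5; √20 = 2*√5
Combine: (1 + 9 - 2)·√5 = 8*√5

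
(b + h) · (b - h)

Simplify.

b² - h²

Telescope via difference of squares: (b+h)(b-h) = b² - h².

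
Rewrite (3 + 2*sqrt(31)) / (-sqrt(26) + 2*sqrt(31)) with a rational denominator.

Multiply numerator and denominator by sqrt(26) + 2*sqrt(31).
Denominator becomes 98; numerator becomes 3*sqrt(26) + 6*sqrt(31) + 2*sqrt(806) + 124.

(3*sqrt(26) + 6*sqrt(31) + 2*sqrt(806) + 124)/98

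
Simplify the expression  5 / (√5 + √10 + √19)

(-25*√38 - 10*√19 + 35*√10 + 60*√5)/92

Group as (√10 + √19) + √5; multiply by (√10 + √19) - √5, then rationalise the remaining surd.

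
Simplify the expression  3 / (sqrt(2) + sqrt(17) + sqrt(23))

(-sqrt(782) - 2*sqrt(23) + 4*sqrt(17) + 19*sqrt(2))/20

Group as (sqrt(2) + sqrt(17)) + sqrt(23); multiply by (sqrt(2) + sqrt(17)) - sqrt(23), then rationalise the remaining surd.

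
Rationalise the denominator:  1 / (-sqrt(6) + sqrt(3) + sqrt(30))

(-11*sqrt(3) - 4*sqrt(15) + 9*sqrt(6) + 7*sqrt(30))/123

Group as (sqrt(3) + sqrt(30)) - sqrt(6); multiply by (sqrt(3) + sqrt(30)) + sqrt(6), then rationalise the remaining surd.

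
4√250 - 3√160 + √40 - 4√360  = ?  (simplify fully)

-14*√10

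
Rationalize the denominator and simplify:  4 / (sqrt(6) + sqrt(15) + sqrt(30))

Group as (sqrt(6) + sqrt(30)) + sqrt(15); multiply by (sqrt(6) + sqrt(30)) - sqrt(15), then rationalise the remaining surd.

(-80*sqrt(3) - 12*sqrt(30) + 28*sqrt(15) + 52*sqrt(6))/93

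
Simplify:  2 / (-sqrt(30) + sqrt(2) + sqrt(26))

Group as (sqrt(2) + sqrt(26)) - sqrt(30); multiply by (sqrt(2) + sqrt(26)) + sqrt(30), then rationalise the remaining surd.

(sqrt(30) + 3*sqrt(26) + 27*sqrt(2) + 2*sqrt(390))/51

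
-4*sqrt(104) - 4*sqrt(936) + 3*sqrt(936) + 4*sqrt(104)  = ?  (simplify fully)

-6*sqrt(26)

4*sqrt(104) = 8*sqrt(26); 4*sqrt(936) = 24*sqrt(26); 3*sqrt(936) = 18*sqrt(26); 4*sqrt(104) = 8*sqrt(26)
Combine: (-8 - 24 + 18 + 8)·sqrt(26) = -6*sqrt(26)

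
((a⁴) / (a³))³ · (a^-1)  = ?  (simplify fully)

Inside the bracket: a¹
Raise to the power 3: a³
Multiply by (a^-1): add exponents.

a²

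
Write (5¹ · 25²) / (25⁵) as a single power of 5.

5¹ = 5^1; 25² = 5^4; 25⁵ = 5^10
Combine exponents: 5^(-5)

5^(-5)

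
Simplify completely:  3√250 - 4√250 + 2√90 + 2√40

5*√10

3√250 = 15*√10; 4√250 = 20*√10; 2√90 = 6*√10; 2√40 = 4*√10
Combine: (15 - 20 + 6 + 4)·√10 = 5*√10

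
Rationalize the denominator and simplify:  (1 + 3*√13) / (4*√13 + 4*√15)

Multiply numerator and denominator by -4*√15 + 4*√13.
Denominator becomes -32; numerator becomes -12*√195 - 4*√15 + 4*√13 + 156.

(-39 - √13 + √15 + 3*√195)/8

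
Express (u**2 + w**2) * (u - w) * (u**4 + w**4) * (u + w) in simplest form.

Telescope via difference of squares: (u+w)(u-w) = u**2 - w**2, then repeat with the next factor.

u**8 - w**8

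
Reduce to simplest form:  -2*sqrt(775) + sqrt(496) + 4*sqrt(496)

10*sqrt(31)

2*sqrt(775) = 10*sqrt(31); sqrt(496) = 4*sqrt(31); 4*sqrt(496) = 16*sqrt(31)
Combine: (-10 + 4 + 16)·sqrt(31) = 10*sqrt(31)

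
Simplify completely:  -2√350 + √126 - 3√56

-13*√14

2√350 = 10*√14; √126 = 3*√14; 3√56 = 6*√14
Combine: (-10 + 3 - 6)·√14 = -13*√14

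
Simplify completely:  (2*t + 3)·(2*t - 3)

(2*t)^2 - (3)^2 = 4*t² - 9.

4*t² - 9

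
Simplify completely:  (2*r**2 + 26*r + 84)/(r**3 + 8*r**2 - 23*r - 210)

2/(r - 5)

Factor: 2*r**2 + 26*r + 84 = 2*(r + 7)*(r + 6);  r**3 + 8*r**2 - 23*r - 210 = (r - 5)*(r + 7)*(r + 6)
Cancel the common factors (r + 7), (r + 6).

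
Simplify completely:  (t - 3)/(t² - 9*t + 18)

Factor: t² - 9*t + 18 = (t - 6)·(t - 3)
Cancel the common factor (t - 3).

1/(t - 6)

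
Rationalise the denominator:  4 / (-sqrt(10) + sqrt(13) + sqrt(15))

(-9*sqrt(10) + 4*sqrt(15) + 6*sqrt(13) + 5*sqrt(78))/57

Group as (sqrt(13) + sqrt(15)) - sqrt(10); multiply by (sqrt(13) + sqrt(15)) + sqrt(10), then rationalise the remaining surd.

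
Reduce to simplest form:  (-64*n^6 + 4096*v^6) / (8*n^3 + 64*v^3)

-8*n^3 + 64*v^3

Factor (4*v)^6 - (2*n)^6 and cancel (8*n^3 + 64*v^3).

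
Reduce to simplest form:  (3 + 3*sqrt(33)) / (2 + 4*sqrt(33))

(3*sqrt(33) + 195)/262

Multiply numerator and denominator by -4*sqrt(33) + 2.
Denominator becomes -524; numerator becomes -390 - 6*sqrt(33).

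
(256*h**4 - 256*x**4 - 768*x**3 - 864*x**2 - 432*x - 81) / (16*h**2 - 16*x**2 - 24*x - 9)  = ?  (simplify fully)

16*h**2 + 16*x**2 + 24*x + 9

256*h**4 - 256*x**4 - 768*x**3 - 864*x**2 - 432*x - 81 factors as -(-4*h + 4*x + 3)*(4*h + 4*x + 3)*(16*h**2 + 16*x**2 + 24*x + 9).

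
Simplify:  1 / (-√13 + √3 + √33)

(-43*√3 - 6*√143 + 23*√13 + 17*√33)/133

Group as (√3 + √33) - √13; multiply by (√3 + √33) + √13, then rationalise the remaining surd.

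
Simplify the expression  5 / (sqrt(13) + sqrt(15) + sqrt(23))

(-2*sqrt(4485) + 5*sqrt(23) + 21*sqrt(15) + 25*sqrt(13))/151

Group as (sqrt(13) + sqrt(15)) + sqrt(23); multiply by (sqrt(13) + sqrt(15)) - sqrt(23), then rationalise the remaining surd.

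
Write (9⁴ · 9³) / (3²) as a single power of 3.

3^12

9⁴ = 3^8; 9³ = 3^6; 3² = 3^2
Combine exponents: 3^12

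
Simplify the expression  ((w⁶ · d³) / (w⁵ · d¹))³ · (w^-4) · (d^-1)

Inside the bracket: w¹ · d²
Raise to the power 3: w³ · d⁶
Multiply by (w^-4) · (d^-1): add exponents.

d⁵/w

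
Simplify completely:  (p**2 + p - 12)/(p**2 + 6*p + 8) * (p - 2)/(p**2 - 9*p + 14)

(p - 3)/(p**2 - 5*p - 14)

Factor: p**2 + p - 12 = (p + 4)*(p - 3);  p**2 + 6*p + 8 = (p + 4)*(p + 2);  p**2 - 9*p + 14 = (p - 2)*(p - 7)
Cancel the common factors (p - 2), (p + 4).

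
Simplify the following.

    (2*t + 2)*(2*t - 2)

(2*t)^2 - (2)^2 = 4*t^2 - 4.

4*t^2 - 4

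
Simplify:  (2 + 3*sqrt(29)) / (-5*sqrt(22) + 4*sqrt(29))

(-15*sqrt(638) - 348 - 10*sqrt(22) - 8*sqrt(29))/86

Multiply numerator and denominator by 4*sqrt(29) + 5*sqrt(22).
Denominator becomes -86; numerator becomes 8*sqrt(29) + 10*sqrt(22) + 348 + 15*sqrt(638).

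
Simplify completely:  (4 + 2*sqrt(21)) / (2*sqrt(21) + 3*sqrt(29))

(-84 - 8*sqrt(21) + 12*sqrt(29) + 6*sqrt(609))/177

Multiply numerator and denominator by -3*sqrt(29) + 2*sqrt(21).
Denominator becomes -177; numerator becomes -6*sqrt(609) - 12*sqrt(29) + 8*sqrt(21) + 84.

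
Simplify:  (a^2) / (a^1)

Quotient: a^1

a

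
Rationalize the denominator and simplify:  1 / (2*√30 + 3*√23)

(-2*√30 + 3*√23)/87

Multiply numerator and denominator by -3*√23 + 2*√30.
Denominator becomes -87; numerator becomes -3*√23 + 2*√30.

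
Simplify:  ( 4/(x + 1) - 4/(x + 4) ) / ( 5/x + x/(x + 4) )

12*x/(x**3 + 6*x**2 + 25*x + 20)

Numerator: 4/(x + 1) - 4/(x + 4) = 12/(x**2 + 5*x + 4)
Denominator: 5/x + x/(x + 4) = (x**2 + 5*x + 20)/(x**2 + 4*x)
Divide: (12/(x**2 + 5*x + 4)) · ((x**2 + 4*x)/(x**2 + 5*x + 20)) = 12*x/(x**3 + 6*x**2 + 25*x + 20)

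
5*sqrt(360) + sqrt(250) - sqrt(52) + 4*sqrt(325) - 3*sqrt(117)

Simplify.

5*sqrt(360) = 30*sqrt(10); sqrt(250) = 5*sqrt(10); sqrt(52) = 2*sqrt(13); 4*sqrt(325) = 20*sqrt(13); 3*sqrt(117) = 9*sqrt(13)

9*sqrt(13) + 35*sqrt(10)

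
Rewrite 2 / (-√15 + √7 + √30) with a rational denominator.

Group as (√7 + √30) - √15; multiply by (√7 + √30) + √15, then rationalise the remaining surd.

(-11*√15 - 4*√30 + 19*√7 + 15*√14)/89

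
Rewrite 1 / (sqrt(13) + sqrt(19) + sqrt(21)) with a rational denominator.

(-2*sqrt(5187) + 11*sqrt(21) + 15*sqrt(19) + 27*sqrt(13))/867

Group as (sqrt(19) + sqrt(21)) + sqrt(13); multiply by (sqrt(19) + sqrt(21)) - sqrt(13), then rationalise the remaining surd.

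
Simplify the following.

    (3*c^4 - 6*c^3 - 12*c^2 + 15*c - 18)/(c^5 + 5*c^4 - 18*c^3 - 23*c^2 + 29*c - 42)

Factor: 3*c^4 - 6*c^3 - 12*c^2 + 15*c - 18 = 3*(c^2 - c + 1)*(c - 3)*(c + 2);  c^5 + 5*c^4 - 18*c^3 - 23*c^2 + 29*c - 42 = (c^2 - c + 1)*(c + 7)*(c - 3)*(c + 2)
Cancel the common factors (c^2 - c + 1), (c + 2), (c - 3).

3/(c + 7)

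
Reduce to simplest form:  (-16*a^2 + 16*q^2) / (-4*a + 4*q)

-16*a^2 + 16*q^2 factors as 16*(-a + q)*(a + q).

4*a + 4*q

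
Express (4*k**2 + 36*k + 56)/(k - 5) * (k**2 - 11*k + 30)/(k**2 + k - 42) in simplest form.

Factor: 4*k**2 + 36*k + 56 = 4*(k + 7)*(k + 2);  k**2 - 11*k + 30 = (k - 6)*(k - 5);  k**2 + k - 42 = (k - 6)*(k + 7)
Cancel the common factors (k + 7), (k - 5), (k - 6).

4*k + 8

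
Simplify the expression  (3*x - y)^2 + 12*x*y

(3*x + y)^2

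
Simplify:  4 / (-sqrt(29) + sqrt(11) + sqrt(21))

Group as (sqrt(11) + sqrt(21)) - sqrt(29); multiply by (sqrt(11) + sqrt(21)) + sqrt(29), then rationalise the remaining surd.

(-12*sqrt(29) + 76*sqrt(21) + 156*sqrt(11) + 8*sqrt(6699))/915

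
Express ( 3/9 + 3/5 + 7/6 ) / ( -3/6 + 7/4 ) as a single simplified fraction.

Numerator: 3/9 + 3/5 + 7/6 = 21/10
Denominator: -3/6 + 7/4 = 5/4
Divide: (21/10) · (4/5) = 42/25

42/25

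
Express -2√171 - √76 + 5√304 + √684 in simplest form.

18*√19

2√171 = 6*√19; √76 = 2*√19; 5√304 = 20*√19; √684 = 6*√19
Combine: (-6 - 2 + 20 + 6)·√19 = 18*√19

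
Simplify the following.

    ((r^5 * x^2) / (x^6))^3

Inside the bracket: r^5 * (x^-4)
Raise to the power 3: r^15 * (x^-12)

r^15/x^12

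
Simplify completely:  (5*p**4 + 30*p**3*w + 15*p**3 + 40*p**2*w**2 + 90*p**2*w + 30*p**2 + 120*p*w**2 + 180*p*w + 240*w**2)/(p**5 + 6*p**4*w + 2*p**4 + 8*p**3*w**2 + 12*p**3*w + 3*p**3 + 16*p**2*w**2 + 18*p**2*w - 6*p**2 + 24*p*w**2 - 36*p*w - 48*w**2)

Factor: 5*p**4 + 30*p**3*w + 15*p**3 + 40*p**2*w**2 + 90*p**2*w + 30*p**2 + 120*p*w**2 + 180*p*w + 240*w**2 = 5*(p + 2*w)*(p + 4*w)*(p**2 + 3*p + 6);  p**5 + 6*p**4*w + 2*p**4 + 8*p**3*w**2 + 12*p**3*w + 3*p**3 + 16*p**2*w**2 + 18*p**2*w - 6*p**2 + 24*p*w**2 - 36*p*w - 48*w**2 = (p + 2*w)*(p - 1)*(p**2 + 3*p + 6)*(p + 4*w)
Cancel the common factors (p**2 + 3*p + 6), (p + 2*w), (p + 4*w).

5/(p - 1)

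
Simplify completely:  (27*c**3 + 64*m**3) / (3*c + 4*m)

(3*c)**3 + (4*m)**3 = (3*c + 4*m)(9*c**2 - 12*c*m + 16*m**2).

9*c**2 - 12*c*m + 16*m**2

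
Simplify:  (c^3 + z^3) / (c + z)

c^2 - c*z + z^2

Factor as (a+b)(a^2-ab+b^2) with a=z, b=c.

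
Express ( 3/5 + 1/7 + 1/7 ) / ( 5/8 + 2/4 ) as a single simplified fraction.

Numerator: 3/5 + 1/7 + 1/7 = 31/35
Denominator: 5/8 + 2/4 = 9/8
Divide: (31/35) · (8/9) = 248/315

248/315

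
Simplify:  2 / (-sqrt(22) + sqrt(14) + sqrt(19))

Group as (sqrt(14) + sqrt(19)) - sqrt(22); multiply by (sqrt(14) + sqrt(19)) + sqrt(22), then rationalise the remaining surd.

(-22*sqrt(22) + 34*sqrt(19) + 54*sqrt(14) + 8*sqrt(1463))/943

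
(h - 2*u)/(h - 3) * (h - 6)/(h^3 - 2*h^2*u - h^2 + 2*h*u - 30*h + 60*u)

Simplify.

Factor: h^3 - 2*h^2*u - h^2 + 2*h*u - 30*h + 60*u = (h - 2*u)*(h + 5)*(h - 6)
Cancel the common factors (h - 2*u), (h - 6).

1/(h^2 + 2*h - 15)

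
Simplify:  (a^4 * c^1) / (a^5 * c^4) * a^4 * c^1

Quotient: (a^-1) * (c^-3)
Multiply by a^4 * c^1: add exponents.

a^3/c^2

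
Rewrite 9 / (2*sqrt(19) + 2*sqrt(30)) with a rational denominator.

(-9*sqrt(19) + 9*sqrt(30))/22

Multiply numerator and denominator by -2*sqrt(30) + 2*sqrt(19).
Denominator becomes -44; numerator becomes -18*sqrt(30) + 18*sqrt(19).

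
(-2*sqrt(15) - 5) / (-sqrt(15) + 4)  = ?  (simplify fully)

Multiply numerator and denominator by sqrt(15) + 4.
Denominator becomes 1; numerator becomes -13*sqrt(15) - 50.

-13*sqrt(15) - 50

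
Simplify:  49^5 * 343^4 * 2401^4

49^5 = 7^10; 343^4 = 7^12; 2401^4 = 7^16
Combine exponents: 7^38

7^38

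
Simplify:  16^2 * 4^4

2^16

16^2 = 2^8; 4^4 = 2^8
Combine exponents: 2^16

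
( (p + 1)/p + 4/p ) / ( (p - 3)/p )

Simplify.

(p + 5)/(p - 3)

Numerator: (p + 1)/p + 4/p = (p + 5)/p
Denominator: (p - 3)/p = (p - 3)/p
Divide: ((p + 5)/p) · (p/(p - 3)) = (p + 5)/(p - 3)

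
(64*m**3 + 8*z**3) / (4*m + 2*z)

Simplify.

16*m**2 - 8*m*z + 4*z**2

Apply the sum-of-cubes factorisation and cancel (4*m + 2*z).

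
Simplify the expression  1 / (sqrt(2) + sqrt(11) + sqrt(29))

Group as (sqrt(11) + sqrt(29)) + sqrt(2); multiply by (sqrt(11) + sqrt(29)) - sqrt(2), then rationalise the remaining surd.

(-10*sqrt(11) - 19*sqrt(2) + sqrt(638) + 8*sqrt(29))/84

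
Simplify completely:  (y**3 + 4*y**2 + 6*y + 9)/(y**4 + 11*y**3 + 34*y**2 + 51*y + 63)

Factor: y**3 + 4*y**2 + 6*y + 9 = (y**2 + y + 3)*(y + 3);  y**4 + 11*y**3 + 34*y**2 + 51*y + 63 = (y + 7)*(y**2 + y + 3)*(y + 3)
Cancel the common factors (y**2 + y + 3), (y + 3).

1/(y + 7)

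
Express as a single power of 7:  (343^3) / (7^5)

7^4

343^3 = 7^9; 7^5 = 7^5
Combine exponents: 7^4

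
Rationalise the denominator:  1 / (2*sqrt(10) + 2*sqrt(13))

Multiply numerator and denominator by -2*sqrt(10) + 2*sqrt(13).
Denominator becomes 12; numerator becomes -2*sqrt(10) + 2*sqrt(13).

(-sqrt(10) + sqrt(13))/6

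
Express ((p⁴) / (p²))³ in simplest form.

Inside the bracket: p²
Raise to the power 3: p⁶

p⁶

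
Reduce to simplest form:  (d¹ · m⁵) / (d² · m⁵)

Quotient: (d^-1)

1/d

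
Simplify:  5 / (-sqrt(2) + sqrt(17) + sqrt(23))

Group as (sqrt(17) + sqrt(23)) - sqrt(2); multiply by (sqrt(17) + sqrt(23)) + sqrt(2), then rationalise the remaining surd.

(-19*sqrt(2) - 2*sqrt(23) + 4*sqrt(17) + sqrt(782))/12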